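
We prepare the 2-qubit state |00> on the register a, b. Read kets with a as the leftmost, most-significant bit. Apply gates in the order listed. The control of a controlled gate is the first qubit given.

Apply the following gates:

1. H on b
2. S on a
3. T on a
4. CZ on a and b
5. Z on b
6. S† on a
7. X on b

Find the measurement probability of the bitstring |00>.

A full measurement returns |00> with probability 1/2.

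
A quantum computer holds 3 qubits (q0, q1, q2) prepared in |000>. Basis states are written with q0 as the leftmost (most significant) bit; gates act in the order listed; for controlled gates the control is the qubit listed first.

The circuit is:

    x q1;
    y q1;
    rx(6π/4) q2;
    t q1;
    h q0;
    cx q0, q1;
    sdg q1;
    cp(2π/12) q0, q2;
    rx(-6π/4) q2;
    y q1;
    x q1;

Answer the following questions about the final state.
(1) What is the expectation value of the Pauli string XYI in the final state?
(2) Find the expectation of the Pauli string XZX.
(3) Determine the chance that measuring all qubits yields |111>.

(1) The observable XYI averages to sqrt(3)/4 + 1/2.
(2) In the final state, XZX has expectation 0.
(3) Outcome |111> occurs with probability 1/4 - sqrt(3)/8.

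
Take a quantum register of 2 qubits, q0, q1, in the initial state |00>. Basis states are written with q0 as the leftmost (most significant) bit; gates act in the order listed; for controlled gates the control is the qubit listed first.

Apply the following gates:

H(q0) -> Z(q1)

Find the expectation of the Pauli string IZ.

In the final state, IZ has expectation 1.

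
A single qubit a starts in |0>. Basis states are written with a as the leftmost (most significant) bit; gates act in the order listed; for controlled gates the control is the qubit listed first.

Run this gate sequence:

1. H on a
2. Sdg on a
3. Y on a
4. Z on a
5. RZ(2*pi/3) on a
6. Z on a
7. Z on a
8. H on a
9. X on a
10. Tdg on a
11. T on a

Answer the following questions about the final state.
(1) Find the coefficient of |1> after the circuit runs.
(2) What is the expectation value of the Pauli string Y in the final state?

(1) The final state's coefficient on |1> equals -exp(5*I*pi/6)/2 + exp(2*I*pi/3)/2.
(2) The observable Y averages to -1/2.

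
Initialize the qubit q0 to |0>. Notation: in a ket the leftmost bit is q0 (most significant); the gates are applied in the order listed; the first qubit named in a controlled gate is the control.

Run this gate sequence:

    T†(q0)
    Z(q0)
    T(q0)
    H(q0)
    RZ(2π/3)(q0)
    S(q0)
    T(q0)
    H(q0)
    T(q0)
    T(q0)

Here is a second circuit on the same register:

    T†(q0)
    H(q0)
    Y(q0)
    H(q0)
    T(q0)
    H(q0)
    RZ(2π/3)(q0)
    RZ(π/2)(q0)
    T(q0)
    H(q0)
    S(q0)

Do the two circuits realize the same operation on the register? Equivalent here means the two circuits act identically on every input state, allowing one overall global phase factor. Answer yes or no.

No, they are not equivalent — no single phase factor reconciles the two unitaries.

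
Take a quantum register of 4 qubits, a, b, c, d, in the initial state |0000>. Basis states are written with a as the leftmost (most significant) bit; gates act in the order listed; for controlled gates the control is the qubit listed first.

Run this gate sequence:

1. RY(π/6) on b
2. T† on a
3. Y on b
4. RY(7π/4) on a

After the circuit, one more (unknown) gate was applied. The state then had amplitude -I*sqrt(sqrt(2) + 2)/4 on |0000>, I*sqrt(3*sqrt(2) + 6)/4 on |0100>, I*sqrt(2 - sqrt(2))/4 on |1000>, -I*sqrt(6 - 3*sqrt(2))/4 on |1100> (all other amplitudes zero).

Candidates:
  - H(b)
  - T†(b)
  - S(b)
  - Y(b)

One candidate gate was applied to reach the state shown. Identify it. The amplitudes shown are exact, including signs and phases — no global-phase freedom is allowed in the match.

It was H(b) that produced the state shown.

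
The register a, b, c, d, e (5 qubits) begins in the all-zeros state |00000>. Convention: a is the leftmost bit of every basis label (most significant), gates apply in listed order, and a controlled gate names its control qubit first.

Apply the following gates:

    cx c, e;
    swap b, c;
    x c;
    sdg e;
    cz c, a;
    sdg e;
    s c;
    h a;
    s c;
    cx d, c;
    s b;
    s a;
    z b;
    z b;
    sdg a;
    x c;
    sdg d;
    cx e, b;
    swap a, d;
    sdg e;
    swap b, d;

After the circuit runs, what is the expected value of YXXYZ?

In the final state, YXXYZ has expectation 0. Key observation: gates 12-15 undo each other exactly, leaving only the rest of the circuit to track.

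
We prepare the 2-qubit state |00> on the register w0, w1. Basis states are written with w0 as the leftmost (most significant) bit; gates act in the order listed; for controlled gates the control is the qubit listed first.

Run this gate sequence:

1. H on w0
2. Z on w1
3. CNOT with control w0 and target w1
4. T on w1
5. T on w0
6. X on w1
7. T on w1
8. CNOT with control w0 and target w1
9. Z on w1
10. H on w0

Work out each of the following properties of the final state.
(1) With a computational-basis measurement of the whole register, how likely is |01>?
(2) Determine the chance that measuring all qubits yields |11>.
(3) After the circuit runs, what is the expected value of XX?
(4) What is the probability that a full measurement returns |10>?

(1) A full measurement returns |01> with probability sqrt(2)/4 + 1/2.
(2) Outcome |11> occurs with probability 1/2 - sqrt(2)/4.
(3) In the final state, XX has expectation 0.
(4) The probability of measuring |10> is 0.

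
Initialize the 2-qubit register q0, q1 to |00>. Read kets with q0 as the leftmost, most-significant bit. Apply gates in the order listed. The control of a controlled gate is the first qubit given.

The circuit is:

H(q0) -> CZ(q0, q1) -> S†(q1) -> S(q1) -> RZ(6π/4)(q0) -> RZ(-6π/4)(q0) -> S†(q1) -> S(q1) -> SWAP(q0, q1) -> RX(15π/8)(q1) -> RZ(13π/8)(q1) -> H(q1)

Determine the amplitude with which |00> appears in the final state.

|00> carries amplitude -exp(13*I*pi/16)*cos(pi/16)/2 - I*exp(-13*I*pi/16)*sin(pi/16)/2 - I*exp(13*I*pi/16)*sin(pi/16)/2 - exp(-13*I*pi/16)*cos(pi/16)/2 in the final state. Key observation: steps 3-8 multiply out to the identity, so the circuit reduces to the remaining gates.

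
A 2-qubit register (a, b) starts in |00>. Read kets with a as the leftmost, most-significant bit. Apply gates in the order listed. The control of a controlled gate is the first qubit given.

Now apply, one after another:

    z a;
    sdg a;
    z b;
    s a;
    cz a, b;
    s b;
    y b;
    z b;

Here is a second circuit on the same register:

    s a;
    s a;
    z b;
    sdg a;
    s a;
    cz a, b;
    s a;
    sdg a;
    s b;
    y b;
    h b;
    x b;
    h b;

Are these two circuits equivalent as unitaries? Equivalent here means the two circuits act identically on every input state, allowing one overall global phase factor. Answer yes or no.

Yes — the two circuits implement the same unitary up to a global phase.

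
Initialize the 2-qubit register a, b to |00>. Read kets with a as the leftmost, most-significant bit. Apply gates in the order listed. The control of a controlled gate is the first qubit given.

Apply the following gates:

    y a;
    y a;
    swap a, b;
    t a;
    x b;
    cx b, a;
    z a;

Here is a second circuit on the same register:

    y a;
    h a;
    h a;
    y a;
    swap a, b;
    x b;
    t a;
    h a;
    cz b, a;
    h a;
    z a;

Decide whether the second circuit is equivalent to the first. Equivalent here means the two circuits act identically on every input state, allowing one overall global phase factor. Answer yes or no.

Yes: on every input state the two circuits agree up to one overall phase factor.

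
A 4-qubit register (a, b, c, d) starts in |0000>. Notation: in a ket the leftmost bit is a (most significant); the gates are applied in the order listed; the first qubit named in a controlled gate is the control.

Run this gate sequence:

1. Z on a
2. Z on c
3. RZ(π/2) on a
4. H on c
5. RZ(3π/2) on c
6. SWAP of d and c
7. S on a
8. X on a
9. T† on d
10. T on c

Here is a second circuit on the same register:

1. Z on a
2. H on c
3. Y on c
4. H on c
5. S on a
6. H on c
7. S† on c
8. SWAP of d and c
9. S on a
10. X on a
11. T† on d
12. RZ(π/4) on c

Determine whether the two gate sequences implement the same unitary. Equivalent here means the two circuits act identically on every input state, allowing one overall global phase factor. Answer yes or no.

No, they are not equivalent — no single phase factor reconciles the two unitaries.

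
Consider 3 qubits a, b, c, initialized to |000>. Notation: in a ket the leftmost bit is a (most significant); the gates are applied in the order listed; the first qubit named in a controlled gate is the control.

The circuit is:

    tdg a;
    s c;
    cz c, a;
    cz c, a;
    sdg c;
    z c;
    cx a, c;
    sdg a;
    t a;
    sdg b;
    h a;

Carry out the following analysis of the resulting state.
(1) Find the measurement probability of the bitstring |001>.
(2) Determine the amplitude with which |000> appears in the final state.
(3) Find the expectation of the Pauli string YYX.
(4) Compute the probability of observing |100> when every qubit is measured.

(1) The probability of measuring |001> is 0.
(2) |000> carries amplitude sqrt(2)/2 in the final state.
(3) In the final state, YYX has expectation 0.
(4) Outcome |100> occurs with probability 1/2.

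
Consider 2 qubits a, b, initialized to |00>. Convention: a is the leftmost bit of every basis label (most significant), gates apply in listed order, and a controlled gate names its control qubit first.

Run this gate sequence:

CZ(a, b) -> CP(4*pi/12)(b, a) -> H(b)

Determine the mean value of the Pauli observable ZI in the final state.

The expectation value of ZI is 1.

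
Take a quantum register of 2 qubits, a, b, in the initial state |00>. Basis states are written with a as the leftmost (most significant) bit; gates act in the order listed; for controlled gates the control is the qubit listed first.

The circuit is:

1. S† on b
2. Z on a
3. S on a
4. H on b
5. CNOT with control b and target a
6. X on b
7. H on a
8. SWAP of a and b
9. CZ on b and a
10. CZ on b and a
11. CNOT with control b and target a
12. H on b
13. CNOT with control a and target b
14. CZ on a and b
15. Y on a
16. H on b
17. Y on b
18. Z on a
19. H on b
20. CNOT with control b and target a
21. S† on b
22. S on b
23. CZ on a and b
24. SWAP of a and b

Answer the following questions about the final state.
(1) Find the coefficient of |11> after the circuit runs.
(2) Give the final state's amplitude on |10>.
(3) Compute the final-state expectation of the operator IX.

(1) The amplitude on |11> is sqrt(2)/2.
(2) The final state's coefficient on |10> equals -sqrt(2)/2.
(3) The expectation value of IX is -1.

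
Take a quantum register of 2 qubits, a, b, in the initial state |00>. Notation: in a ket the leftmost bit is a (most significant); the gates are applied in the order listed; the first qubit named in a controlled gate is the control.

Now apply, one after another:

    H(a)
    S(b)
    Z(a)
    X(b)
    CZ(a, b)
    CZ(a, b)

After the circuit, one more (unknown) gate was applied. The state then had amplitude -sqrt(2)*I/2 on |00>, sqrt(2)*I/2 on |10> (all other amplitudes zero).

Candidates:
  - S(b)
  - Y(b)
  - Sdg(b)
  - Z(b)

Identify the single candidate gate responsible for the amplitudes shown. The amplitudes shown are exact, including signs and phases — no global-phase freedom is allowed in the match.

The applied gate was Y(b). Key observation: the block from step 5 through step 6 cancels to the identity and can be dropped.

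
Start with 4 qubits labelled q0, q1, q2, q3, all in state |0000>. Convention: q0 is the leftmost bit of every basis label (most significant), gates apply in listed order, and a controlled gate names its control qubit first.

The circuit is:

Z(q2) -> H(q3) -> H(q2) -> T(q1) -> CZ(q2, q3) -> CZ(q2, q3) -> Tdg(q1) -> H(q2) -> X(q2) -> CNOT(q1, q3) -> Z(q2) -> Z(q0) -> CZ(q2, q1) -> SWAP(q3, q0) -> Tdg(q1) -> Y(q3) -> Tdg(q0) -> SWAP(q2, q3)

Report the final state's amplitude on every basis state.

After the circuit, the state carries amplitude -sqrt(2)*I/2 on |0011>, -sqrt(2)*exp(I*pi/4)/2 on |1011>, and 0 on every other basis state. Key observation: the block from step 3 through step 8 cancels to the identity and can be dropped.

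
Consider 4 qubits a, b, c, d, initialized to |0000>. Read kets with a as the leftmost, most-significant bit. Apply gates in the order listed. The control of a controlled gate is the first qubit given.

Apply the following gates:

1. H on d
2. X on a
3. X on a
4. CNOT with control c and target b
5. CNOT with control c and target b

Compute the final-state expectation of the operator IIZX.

The expectation value of IIZX is 1. Key observation: steps 4-5 multiply out to the identity, so the circuit reduces to the remaining gates.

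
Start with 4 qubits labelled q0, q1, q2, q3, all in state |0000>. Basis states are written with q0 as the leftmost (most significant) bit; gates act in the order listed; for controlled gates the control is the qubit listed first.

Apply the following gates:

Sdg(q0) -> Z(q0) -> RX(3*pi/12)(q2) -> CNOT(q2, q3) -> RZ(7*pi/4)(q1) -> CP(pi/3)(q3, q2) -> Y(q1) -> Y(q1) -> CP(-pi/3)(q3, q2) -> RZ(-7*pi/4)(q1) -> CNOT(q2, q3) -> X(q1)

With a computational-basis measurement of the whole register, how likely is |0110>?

A full measurement returns |0110> with probability 1/2 - sqrt(2)/4. Key observation: steps 4-11 multiply out to the identity, so the circuit reduces to the remaining gates.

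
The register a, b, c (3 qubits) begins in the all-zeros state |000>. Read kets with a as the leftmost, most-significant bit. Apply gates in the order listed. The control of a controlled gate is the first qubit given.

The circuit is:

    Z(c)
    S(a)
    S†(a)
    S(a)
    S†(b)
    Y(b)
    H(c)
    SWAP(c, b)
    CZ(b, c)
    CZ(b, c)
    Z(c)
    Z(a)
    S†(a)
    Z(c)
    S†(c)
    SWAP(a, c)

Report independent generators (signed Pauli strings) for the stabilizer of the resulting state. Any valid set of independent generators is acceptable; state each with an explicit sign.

The stabilizer group can be generated by +IXI, -ZII, +IIZ, among other valid generating sets. Key observation: steps 2-3 multiply out to the identity, so the circuit reduces to the remaining gates.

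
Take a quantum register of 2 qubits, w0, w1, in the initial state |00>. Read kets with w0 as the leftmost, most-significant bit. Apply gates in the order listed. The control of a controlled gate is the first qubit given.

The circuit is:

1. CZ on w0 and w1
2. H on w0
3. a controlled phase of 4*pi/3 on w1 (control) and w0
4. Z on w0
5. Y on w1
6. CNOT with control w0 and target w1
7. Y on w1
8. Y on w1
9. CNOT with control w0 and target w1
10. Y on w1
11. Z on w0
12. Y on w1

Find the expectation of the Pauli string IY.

The observable IY averages to 0. Key observation: gates 4-11 undo each other exactly, leaving only the rest of the circuit to track.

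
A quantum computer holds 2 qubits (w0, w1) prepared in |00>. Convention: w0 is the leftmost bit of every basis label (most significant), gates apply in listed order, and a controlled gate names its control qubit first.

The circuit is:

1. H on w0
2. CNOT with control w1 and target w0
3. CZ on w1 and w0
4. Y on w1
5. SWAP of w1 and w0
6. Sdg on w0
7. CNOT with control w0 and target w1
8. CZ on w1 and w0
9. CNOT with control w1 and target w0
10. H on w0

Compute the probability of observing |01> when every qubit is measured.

The probability of measuring |01> is 1/4.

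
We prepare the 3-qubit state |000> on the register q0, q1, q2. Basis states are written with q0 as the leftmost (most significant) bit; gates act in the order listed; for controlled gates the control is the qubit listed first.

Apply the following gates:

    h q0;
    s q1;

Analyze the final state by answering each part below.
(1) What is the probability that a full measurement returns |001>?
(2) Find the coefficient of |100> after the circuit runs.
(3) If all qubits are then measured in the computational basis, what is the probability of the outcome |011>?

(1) Outcome |001> occurs with probability 0.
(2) |100> carries amplitude sqrt(2)/2 in the final state.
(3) Outcome |011> occurs with probability 0.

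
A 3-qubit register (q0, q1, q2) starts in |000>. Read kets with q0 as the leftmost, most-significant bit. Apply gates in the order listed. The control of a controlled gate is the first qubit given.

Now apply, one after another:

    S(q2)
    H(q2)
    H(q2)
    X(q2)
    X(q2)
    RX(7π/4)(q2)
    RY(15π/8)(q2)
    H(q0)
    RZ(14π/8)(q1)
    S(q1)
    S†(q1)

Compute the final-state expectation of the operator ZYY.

In the final state, ZYY has expectation 0. Key observation: gates 2-3 undo each other exactly, leaving only the rest of the circuit to track.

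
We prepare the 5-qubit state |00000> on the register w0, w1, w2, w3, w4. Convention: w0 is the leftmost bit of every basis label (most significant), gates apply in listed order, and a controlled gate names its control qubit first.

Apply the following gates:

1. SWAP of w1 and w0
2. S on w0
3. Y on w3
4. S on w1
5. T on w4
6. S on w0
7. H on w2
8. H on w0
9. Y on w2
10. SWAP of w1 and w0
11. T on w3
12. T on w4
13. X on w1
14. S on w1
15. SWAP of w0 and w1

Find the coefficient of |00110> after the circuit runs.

|00110> carries amplitude -exp(I*pi/4)/2 in the final state.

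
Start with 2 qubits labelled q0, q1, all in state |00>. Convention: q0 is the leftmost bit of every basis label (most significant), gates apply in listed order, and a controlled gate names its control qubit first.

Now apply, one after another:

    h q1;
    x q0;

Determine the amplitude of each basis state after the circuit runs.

The resulting statevector has amplitude 0 on |00>, 0 on |01>, sqrt(2)/2 on |10>, sqrt(2)/2 on |11>.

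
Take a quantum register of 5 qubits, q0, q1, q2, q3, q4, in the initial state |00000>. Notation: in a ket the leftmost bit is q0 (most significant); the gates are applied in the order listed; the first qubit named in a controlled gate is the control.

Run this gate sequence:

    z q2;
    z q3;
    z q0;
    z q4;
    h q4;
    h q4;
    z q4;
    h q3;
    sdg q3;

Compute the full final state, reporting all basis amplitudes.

The final amplitudes are sqrt(2)/2 on |00000>, -sqrt(2)*I/2 on |00010>, and 0 on every other basis state. Key observation: steps 4-7 multiply out to the identity, so the circuit reduces to the remaining gates.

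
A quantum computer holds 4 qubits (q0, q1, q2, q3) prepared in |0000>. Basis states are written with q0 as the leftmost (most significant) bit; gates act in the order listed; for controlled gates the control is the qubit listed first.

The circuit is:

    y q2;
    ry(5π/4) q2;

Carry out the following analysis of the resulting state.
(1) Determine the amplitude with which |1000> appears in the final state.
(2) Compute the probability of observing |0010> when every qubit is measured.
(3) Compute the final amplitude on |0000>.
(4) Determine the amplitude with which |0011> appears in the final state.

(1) The final state's coefficient on |1000> equals 0.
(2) A full measurement returns |0010> with probability 1/2 - sqrt(2)/4.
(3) The amplitude on |0000> is -I*sqrt(sqrt(2) + 2)/2.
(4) |0011> carries amplitude 0 in the final state.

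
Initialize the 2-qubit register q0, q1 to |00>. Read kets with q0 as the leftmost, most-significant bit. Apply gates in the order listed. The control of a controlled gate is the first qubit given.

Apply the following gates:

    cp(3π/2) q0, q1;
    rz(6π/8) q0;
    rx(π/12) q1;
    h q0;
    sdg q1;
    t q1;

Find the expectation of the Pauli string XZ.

The observable XZ averages to sqrt(2)/4 + sqrt(6)/4.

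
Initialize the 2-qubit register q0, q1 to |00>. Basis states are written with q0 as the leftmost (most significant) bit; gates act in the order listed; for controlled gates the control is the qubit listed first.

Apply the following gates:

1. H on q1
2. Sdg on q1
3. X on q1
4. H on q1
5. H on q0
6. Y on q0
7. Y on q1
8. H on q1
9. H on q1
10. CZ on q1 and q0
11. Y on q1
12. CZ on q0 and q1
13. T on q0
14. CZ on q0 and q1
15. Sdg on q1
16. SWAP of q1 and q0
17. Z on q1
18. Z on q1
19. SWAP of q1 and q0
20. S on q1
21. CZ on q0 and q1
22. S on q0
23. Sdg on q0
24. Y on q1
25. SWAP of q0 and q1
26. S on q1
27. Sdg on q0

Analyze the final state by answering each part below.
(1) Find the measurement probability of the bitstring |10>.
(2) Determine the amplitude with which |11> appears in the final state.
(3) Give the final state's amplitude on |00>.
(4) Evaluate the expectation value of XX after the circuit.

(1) Outcome |10> occurs with probability 1/4. Key observation: steps 14-21 multiply out to the identity, so the circuit reduces to the remaining gates.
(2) The amplitude on |11> is 1/2.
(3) The final state's coefficient on |00> equals sqrt(2)*(1 + I)/4.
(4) The observable XX averages to sqrt(2)/2.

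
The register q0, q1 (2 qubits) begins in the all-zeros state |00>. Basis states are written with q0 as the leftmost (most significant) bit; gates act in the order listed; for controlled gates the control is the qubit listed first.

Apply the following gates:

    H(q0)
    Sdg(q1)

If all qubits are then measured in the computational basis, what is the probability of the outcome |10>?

A full measurement returns |10> with probability 1/2.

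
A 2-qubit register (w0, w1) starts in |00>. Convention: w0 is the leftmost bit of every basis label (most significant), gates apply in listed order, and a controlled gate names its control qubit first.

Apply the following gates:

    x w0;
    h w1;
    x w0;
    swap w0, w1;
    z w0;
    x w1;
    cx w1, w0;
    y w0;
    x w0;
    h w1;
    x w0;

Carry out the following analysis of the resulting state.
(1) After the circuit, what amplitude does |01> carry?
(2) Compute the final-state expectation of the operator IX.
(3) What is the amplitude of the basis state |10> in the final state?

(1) The amplitude on |01> is I/2.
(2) The expectation value of IX is -1.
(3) The amplitude on |10> is -I/2.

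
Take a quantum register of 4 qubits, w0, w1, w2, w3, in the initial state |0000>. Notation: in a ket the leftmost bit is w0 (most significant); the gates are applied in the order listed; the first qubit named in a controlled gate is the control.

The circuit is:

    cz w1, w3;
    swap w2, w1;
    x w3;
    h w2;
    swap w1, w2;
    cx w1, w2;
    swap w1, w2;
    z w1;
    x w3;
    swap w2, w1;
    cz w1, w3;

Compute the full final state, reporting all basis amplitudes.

The resulting statevector has amplitude sqrt(2)/2 on |0000>, -sqrt(2)/2 on |0110>, and 0 on every other basis state.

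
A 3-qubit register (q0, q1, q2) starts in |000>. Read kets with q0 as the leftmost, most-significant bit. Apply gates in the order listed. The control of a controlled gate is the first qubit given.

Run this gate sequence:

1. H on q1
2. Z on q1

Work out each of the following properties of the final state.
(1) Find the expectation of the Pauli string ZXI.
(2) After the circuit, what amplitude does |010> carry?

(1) In the final state, ZXI has expectation -1.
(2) |010> carries amplitude -sqrt(2)/2 in the final state.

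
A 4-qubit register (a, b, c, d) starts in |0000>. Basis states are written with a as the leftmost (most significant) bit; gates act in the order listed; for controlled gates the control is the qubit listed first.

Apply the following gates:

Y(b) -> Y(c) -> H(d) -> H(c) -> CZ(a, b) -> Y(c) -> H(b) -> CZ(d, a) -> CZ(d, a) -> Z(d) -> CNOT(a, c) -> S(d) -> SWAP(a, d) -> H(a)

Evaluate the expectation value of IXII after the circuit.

In the final state, IXII has expectation -1.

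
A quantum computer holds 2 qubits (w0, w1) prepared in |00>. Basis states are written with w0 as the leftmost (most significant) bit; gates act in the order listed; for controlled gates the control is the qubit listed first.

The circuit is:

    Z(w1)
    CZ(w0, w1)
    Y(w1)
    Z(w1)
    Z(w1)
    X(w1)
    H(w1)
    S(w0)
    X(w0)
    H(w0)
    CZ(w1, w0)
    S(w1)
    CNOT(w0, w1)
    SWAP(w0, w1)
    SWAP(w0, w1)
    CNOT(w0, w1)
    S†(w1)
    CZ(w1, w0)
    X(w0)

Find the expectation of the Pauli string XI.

The observable XI averages to -1.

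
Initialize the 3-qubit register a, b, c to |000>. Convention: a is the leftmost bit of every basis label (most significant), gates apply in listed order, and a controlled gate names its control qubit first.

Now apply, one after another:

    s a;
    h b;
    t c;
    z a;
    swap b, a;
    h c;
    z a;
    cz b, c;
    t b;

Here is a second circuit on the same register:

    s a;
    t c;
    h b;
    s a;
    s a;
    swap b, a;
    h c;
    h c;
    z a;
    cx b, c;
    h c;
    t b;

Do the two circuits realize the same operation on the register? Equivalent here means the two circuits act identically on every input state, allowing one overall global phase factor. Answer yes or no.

Yes: on every input state the two circuits agree up to one overall phase factor.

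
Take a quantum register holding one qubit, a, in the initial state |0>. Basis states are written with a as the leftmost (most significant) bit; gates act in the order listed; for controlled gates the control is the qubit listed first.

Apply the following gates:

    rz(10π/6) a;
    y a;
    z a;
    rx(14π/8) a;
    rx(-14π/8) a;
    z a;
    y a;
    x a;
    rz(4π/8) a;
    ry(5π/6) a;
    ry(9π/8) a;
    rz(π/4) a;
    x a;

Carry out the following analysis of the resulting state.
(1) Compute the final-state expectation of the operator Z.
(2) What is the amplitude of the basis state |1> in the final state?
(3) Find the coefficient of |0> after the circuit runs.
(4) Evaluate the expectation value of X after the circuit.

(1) The expectation value of Z is sqrt(2 - sqrt(2))/4 + sqrt(3*sqrt(2) + 6)/4.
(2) The amplitude on |1> is sqrt(2)*exp(-17*I*pi/24)*sin(7*pi/16)/4 + sqrt(6)*exp(-17*I*pi/24)*cos(7*pi/16)/4 + sqrt(2)*exp(-17*I*pi/24)*cos(7*pi/16)/4 - sqrt(6)*exp(-17*I*pi/24)*sin(7*pi/16)/4.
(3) The final state's coefficient on |0> equals sqrt(2)*exp(-11*I*pi/24)*cos(7*pi/16)/4 - sqrt(6)*exp(-11*I*pi/24)*cos(7*pi/16)/4 - sqrt(2)*exp(-11*I*pi/24)*sin(7*pi/16)/4 - sqrt(6)*exp(-11*I*pi/24)*sin(7*pi/16)/4.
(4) In the final state, X has expectation -sqrt(12 - 6*sqrt(2))/8 + sqrt(2*sqrt(2) + 4)/8.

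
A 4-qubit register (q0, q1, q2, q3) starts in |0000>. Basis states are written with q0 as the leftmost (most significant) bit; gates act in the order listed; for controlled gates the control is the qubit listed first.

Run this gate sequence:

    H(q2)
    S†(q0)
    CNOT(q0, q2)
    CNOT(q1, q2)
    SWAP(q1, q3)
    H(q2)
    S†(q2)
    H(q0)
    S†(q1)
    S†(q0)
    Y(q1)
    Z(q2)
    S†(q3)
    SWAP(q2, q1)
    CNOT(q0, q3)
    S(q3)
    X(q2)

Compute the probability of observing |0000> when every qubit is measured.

A full measurement returns |0000> with probability 1/2.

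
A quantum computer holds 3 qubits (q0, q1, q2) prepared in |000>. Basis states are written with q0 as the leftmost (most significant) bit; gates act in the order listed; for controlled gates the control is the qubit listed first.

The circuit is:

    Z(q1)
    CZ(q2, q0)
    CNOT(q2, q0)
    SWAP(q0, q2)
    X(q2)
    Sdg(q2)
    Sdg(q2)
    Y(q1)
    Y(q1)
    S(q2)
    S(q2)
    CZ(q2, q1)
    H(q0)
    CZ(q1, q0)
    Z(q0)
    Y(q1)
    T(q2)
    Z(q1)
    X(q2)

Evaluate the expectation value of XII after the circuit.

The observable XII averages to -1. Key observation: the block from step 6 through step 11 cancels to the identity and can be dropped.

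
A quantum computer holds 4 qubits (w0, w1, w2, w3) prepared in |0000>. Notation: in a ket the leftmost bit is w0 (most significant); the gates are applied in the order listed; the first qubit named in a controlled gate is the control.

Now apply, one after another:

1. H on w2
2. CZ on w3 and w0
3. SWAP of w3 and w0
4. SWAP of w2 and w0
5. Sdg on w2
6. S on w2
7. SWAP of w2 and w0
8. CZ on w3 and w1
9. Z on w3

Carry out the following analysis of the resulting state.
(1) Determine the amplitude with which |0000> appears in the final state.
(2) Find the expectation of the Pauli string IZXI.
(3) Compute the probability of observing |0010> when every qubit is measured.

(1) The amplitude on |0000> is sqrt(2)/2. Key observation: gates 4-7 undo each other exactly, leaving only the rest of the circuit to track.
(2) The expectation value of IZXI is 1.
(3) The probability of measuring |0010> is 1/2.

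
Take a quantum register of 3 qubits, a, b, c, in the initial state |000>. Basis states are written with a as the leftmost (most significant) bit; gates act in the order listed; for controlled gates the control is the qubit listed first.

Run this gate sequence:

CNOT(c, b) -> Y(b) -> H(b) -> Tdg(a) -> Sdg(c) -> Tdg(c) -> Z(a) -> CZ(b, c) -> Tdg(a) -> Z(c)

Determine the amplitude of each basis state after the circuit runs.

The final amplitudes are sqrt(2)*I/2 on |000>, -sqrt(2)*I/2 on |010>, and 0 on every other basis state.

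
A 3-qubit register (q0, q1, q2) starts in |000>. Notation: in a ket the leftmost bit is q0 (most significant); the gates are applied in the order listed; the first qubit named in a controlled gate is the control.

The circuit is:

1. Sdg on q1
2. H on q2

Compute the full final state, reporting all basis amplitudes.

The resulting statevector has amplitude sqrt(2)/2 on |000>, sqrt(2)/2 on |001>, and 0 on every other basis state.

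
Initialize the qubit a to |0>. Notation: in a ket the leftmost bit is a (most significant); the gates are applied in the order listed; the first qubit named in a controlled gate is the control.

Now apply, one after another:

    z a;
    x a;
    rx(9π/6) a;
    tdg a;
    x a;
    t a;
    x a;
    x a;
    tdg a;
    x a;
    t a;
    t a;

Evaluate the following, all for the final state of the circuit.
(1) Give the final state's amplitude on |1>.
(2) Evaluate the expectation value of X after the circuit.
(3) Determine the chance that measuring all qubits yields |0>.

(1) The final state's coefficient on |1> equals -sqrt(2)*exp(I*pi/4)/2. Key observation: steps 4-11 multiply out to the identity, so the circuit reduces to the remaining gates.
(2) In the final state, X has expectation sqrt(2)/2.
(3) A full measurement returns |0> with probability 1/2.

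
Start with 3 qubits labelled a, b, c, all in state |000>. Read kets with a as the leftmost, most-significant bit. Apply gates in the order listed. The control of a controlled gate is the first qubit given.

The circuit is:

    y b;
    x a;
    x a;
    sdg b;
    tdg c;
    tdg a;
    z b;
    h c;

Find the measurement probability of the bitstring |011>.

A full measurement returns |011> with probability 1/2.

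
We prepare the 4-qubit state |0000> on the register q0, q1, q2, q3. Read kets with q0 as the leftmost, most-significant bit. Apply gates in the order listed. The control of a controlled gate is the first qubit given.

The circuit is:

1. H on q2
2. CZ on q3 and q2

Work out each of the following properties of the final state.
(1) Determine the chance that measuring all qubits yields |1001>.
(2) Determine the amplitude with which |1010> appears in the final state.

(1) Outcome |1001> occurs with probability 0.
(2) The amplitude on |1010> is 0.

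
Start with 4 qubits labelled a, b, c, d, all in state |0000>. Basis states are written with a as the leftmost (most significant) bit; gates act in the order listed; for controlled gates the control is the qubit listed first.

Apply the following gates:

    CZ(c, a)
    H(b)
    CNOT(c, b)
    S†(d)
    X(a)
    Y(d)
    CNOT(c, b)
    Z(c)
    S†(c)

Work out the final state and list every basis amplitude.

The resulting statevector has amplitude sqrt(2)*I/2 on |1001>, sqrt(2)*I/2 on |1101>, and 0 on every other basis state.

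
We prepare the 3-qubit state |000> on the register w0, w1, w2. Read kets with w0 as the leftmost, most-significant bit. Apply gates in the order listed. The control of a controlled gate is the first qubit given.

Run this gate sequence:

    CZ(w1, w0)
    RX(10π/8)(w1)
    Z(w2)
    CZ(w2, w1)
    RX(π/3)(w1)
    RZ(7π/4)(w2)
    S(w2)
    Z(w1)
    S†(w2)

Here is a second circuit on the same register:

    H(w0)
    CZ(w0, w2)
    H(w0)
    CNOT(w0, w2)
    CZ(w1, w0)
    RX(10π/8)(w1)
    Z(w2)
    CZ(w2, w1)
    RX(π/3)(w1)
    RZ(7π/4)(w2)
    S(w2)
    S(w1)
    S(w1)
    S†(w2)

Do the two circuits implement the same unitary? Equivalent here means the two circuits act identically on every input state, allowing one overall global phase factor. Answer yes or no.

No, they are not equivalent — no single phase factor reconciles the two unitaries.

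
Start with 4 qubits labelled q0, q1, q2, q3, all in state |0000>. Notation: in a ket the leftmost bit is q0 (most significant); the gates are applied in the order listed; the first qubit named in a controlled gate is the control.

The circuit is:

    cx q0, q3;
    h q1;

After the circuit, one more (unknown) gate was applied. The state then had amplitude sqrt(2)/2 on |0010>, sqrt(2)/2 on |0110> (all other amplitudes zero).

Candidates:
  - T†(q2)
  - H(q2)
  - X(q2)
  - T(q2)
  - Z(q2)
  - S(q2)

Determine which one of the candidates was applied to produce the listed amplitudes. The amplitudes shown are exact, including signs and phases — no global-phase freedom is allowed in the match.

The unique candidate consistent with the amplitudes is X(q2).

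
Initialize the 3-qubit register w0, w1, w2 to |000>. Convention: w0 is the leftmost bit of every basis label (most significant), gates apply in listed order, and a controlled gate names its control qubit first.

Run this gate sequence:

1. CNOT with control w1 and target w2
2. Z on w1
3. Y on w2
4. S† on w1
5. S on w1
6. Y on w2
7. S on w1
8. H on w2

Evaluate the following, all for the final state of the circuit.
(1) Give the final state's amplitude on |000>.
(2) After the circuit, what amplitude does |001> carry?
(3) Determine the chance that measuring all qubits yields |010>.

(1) The amplitude on |000> is sqrt(2)/2.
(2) The amplitude on |001> is sqrt(2)/2.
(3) Outcome |010> occurs with probability 0.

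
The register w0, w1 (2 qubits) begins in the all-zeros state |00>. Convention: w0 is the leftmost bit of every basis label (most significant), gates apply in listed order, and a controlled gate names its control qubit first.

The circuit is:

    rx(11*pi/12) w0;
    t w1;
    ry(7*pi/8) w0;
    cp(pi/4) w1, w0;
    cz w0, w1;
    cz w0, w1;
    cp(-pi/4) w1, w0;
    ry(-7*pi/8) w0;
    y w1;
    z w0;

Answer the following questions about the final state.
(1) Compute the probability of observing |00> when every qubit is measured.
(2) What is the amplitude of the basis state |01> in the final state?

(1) Outcome |00> occurs with probability 0.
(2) |01> carries amplitude -sqrt(3)*I*sqrt(1/2 - sqrt(2)/4)*sin(7*pi/16)**2/2 - sqrt(3)*I*sqrt(1/2 - sqrt(2)/4)*cos(7*pi/16)**2/2 + I*sqrt(sqrt(2)/4 + 1/2)*cos(7*pi/16)**2/2 + I*sqrt(sqrt(2)/4 + 1/2)*sin(7*pi/16)**2/2 in the final state.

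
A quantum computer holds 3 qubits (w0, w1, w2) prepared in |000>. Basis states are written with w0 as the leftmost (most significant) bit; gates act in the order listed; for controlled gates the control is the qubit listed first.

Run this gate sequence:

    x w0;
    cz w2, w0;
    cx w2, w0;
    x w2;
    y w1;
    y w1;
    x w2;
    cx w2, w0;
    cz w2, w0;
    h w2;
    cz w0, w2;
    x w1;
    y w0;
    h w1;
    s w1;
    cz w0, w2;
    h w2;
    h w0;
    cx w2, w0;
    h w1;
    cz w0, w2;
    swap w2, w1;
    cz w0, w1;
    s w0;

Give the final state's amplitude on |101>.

The amplitude on |101> is 0. Key observation: steps 2-9 multiply out to the identity, so the circuit reduces to the remaining gates.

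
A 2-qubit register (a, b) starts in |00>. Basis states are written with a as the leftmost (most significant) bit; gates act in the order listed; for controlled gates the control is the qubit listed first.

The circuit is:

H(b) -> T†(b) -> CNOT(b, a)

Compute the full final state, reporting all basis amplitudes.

After the circuit, the state carries amplitude sqrt(2)/2 on |00>, 0 on |01>, 0 on |10>, -sqrt(2)*exp(3*I*pi/4)/2 on |11>.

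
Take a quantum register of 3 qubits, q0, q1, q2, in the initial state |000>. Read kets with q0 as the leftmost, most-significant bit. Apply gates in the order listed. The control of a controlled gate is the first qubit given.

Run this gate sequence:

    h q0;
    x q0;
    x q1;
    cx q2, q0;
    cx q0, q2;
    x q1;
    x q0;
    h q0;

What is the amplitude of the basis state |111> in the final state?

|111> carries amplitude 0 in the final state.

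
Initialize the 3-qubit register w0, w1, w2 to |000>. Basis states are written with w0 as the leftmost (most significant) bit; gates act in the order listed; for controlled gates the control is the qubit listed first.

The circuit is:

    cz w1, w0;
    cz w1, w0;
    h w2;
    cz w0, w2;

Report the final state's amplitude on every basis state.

The resulting statevector has amplitude sqrt(2)/2 on |000>, sqrt(2)/2 on |001>, and 0 on every other basis state. Key observation: the block from step 1 through step 2 cancels to the identity and can be dropped.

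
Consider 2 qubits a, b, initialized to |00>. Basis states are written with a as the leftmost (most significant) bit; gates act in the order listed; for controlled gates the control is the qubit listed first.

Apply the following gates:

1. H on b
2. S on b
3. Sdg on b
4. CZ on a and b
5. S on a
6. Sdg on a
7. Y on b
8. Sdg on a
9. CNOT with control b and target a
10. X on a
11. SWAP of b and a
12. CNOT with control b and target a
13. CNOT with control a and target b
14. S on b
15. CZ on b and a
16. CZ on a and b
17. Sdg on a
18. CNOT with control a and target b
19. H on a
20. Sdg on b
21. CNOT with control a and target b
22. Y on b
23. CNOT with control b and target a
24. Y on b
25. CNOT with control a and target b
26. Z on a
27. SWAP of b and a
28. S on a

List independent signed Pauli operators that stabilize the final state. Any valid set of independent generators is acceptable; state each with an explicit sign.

The stabilizer group can be generated by -YI, -IX, among other valid generating sets.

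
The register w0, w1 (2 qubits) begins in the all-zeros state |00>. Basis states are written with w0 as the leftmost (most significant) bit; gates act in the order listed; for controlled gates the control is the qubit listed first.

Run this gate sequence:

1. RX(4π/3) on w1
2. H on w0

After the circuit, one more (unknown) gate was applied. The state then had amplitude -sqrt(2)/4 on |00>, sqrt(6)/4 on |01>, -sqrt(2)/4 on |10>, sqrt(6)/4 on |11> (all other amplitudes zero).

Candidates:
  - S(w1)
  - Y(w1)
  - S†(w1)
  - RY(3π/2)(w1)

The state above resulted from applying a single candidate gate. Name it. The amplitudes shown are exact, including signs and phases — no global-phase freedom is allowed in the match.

The applied gate was S(w1).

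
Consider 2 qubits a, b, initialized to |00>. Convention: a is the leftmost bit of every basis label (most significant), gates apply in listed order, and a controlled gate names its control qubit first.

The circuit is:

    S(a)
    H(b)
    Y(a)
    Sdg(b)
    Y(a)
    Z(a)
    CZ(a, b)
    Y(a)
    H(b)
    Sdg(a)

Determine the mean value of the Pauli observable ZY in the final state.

In the final state, ZY has expectation -1.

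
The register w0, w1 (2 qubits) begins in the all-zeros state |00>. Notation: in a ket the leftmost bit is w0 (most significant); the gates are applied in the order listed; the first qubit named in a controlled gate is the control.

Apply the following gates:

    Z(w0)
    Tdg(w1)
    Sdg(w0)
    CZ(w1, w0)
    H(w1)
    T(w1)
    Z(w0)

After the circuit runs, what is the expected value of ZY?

In the final state, ZY has expectation sqrt(2)/2.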